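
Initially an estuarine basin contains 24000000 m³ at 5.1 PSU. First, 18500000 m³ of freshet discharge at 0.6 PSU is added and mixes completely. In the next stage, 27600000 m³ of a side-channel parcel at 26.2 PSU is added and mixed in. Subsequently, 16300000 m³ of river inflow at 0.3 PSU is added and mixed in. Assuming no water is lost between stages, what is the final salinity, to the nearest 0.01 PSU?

Weighted by volume,
Initial salt = 24,000,000×5.1 = 122,400,000
After stage 1: salt = 122,400,000 + 18,500,000×0.6 = 133,500,000; volume = 42,500,000 m³; S = 3.141 PSU
After stage 2: salt = 133,500,000 + 27,600,000×26.2 = 856,620,000; volume = 70,100,000 m³; S = 12.22 PSU
After stage 3: salt = 856,620,000 + 16,300,000×0.3 = 861,510,000; volume = 86,400,000 m³
S = 861,510,000 / 86,400,000 = 9.9712 PSU

9.97 PSU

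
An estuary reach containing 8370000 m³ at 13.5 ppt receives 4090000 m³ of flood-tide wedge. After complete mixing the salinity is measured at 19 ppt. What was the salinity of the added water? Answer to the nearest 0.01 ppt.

30.26 ppt

Salt balance: 8,370,000×13.5 + 4,090,000×S = 12,460,000×19
112,995,000 + 4,090,000·S = 236,740,000
S = (236,740,000 − 112,995,000) / 4,090,000 = 30.2555 ppt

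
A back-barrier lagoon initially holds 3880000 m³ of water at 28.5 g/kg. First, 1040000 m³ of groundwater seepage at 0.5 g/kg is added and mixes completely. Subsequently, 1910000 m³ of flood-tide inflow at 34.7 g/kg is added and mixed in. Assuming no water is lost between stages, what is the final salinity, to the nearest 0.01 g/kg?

25.97 g/kg

Total salt / total volume:
Initial salt = 3,880,000×28.5 = 110,580,000
After stage 1: salt = 110,580,000 + 1,040,000×0.5 = 111,100,000; volume = 4,920,000 m³; S = 22.581 g/kg
After stage 2: salt = 111,100,000 + 1,910,000×34.7 = 177,377,000; volume = 6,830,000 m³
S = 177,377,000 / 6,830,000 = 25.9703 g/kg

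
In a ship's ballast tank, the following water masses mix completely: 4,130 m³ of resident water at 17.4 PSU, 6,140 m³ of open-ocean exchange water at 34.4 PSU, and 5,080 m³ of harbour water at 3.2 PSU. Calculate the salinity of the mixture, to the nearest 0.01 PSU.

Salt balance:
salt = 4,130×17.4 + 6,140×34.4 + 5,080×3.2 = 71,862 + 211,216 + 16,256 = 299,334
volume = 4,130 + 6,140 + 5,080 = 15,350 m³
S = 299,334 / 15,350 = 19.5006 PSU

19.50 PSU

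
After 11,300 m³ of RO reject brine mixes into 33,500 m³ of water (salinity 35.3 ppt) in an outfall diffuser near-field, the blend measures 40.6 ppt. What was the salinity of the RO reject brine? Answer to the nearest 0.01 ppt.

56.31 ppt

Salt balance: 33,500×35.3 + 11,300×S = 44,800×40.6
1,182,550 + 11,300·S = 1,818,880
S = (1,818,880 − 1,182,550) / 11,300 = 56.3124 ppt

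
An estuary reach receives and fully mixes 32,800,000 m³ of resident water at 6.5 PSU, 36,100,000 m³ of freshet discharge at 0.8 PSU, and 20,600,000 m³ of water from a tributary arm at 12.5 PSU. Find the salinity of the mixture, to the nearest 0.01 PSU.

5.58 PSU

Total salt / total volume:
salt = 32,800,000×6.5 + 36,100,000×0.8 + 20,600,000×12.5 = 213,200,000 + 28,880,000 + 257,500,000 = 499,580,000
volume = 32,800,000 + 36,100,000 + 20,600,000 = 89,500,000 m³
S = 499,580,000 / 89,500,000 = 5.5819 PSU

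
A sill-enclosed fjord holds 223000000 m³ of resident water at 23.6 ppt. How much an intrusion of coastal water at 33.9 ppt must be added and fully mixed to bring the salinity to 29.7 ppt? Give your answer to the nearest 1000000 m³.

Salt balance: 223,000,000×23.6 + V×33.9 = (223,000,000+V)×29.7
5,262,800,000 + 33.9V = 6,623,100,000 + 29.7V
1,360,300,000 = 4.2V
V = 323,880,952.38 m³

324000000 m³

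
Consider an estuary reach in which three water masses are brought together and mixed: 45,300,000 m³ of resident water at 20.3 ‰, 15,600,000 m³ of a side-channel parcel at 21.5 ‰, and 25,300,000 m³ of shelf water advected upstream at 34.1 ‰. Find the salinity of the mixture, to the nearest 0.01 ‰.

Total salt / total volume:
salt = 45,300,000×20.3 + 15,600,000×21.5 + 25,300,000×34.1 = 919,590,000 + 335,400,000 + 862,730,000 = 2,117,720,000
volume = 45,300,000 + 15,600,000 + 25,300,000 = 86,200,000 m³
S = 2,117,720,000 / 86,200,000 = 24.5675 ‰

24.57 ‰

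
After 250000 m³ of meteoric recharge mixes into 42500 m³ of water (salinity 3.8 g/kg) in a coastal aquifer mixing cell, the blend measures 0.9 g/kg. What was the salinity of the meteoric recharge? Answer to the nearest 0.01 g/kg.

Salt balance: 42,500×3.8 + 250,000×S = 292,500×0.9
161,500 + 250,000·S = 263,250
S = (263,250 − 161,500) / 250,000 = 0.407 g/kg

0.41 g/kg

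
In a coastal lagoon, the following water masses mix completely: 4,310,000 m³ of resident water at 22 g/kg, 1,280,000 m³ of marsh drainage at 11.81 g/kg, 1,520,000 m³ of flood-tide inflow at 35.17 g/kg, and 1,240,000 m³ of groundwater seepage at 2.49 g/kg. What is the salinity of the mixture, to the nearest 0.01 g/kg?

19.94 g/kg

Weighted by volume,
salt = 4,310,000×22 + 1,280,000×11.81 + 1,520,000×35.17 + 1,240,000×2.49 = 94,820,000 + 15,116,800 + 53,458,400 + 3,087,600 = 166,482,800
volume = 4,310,000 + 1,280,000 + 1,520,000 + 1,240,000 = 8,350,000 m³
S = 166,482,800 / 8,350,000 = 19.9381 g/kg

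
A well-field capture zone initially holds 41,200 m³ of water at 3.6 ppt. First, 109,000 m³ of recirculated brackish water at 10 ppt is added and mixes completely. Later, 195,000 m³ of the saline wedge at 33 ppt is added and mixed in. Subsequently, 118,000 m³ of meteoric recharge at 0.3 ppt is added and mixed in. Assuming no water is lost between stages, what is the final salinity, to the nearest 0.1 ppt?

16.6 ppt

By conservation of dissolved salt,
Initial salt = 41,200×3.6 = 148,320
After stage 1: salt = 148,320 + 109,000×10 = 1,238,320; volume = 150,200 m³; S = 8.244 ppt
After stage 2: salt = 1,238,320 + 195,000×33 = 7,673,320; volume = 345,200 m³; S = 22.229 ppt
After stage 3: salt = 7,673,320 + 118,000×0.3 = 7,708,720; volume = 463,200 m³
S = 7,708,720 / 463,200 = 16.6423 ppt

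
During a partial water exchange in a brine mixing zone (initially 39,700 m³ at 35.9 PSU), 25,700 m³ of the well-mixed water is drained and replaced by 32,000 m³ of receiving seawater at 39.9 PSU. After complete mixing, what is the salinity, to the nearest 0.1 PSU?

Remaining after removal: 14,000 m³ at 35.9 PSU (salt = 502,600)
After addition: salt = 502,600 + 32,000×39.9 = 1,779,400; volume = 46,000 m³
S = 1,779,400 / 46,000 = 38.6826 PSU

38.7 PSU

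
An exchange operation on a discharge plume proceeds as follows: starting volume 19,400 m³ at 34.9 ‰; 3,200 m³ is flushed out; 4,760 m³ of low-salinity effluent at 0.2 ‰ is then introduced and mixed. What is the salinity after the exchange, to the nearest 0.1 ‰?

27.0 ‰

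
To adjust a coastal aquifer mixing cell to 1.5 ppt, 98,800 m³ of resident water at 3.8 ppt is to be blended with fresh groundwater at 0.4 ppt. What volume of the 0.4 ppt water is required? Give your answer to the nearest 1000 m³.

207000 m³

Salt balance: 98,800×3.8 + V×0.4 = (98,800+V)×1.5
375,440 + 0.4V = 148,200 + 1.5V
227,240 = 1.1V
V = 206,581.82 m³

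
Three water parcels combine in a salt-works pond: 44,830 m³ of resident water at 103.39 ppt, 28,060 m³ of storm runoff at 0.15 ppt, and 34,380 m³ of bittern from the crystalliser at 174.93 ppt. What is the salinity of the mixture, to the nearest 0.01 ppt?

99.31 ppt

By conservation of dissolved salt,
salt = 44,830×103.39 + 28,060×0.15 + 34,380×174.93 = 4,634,973.7 + 4,209 + 6,014,093.4 = 10,653,276.1
volume = 44,830 + 28,060 + 34,380 = 107,270 m³
S = 10,653,276.1 / 107,270 = 99.3127 ppt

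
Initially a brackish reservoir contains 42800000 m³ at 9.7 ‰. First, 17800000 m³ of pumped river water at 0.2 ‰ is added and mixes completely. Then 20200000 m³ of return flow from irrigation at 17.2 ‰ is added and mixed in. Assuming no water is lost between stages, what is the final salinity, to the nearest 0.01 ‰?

Salt balance:
Initial salt = 42,800,000×9.7 = 415,160,000
After stage 1: salt = 415,160,000 + 17,800,000×0.2 = 418,720,000; volume = 60,600,000 m³; S = 6.91 ‰
After stage 2: salt = 418,720,000 + 20,200,000×17.2 = 766,160,000; volume = 80,800,000 m³
S = 766,160,000 / 80,800,000 = 9.4822 ‰

9.48 ‰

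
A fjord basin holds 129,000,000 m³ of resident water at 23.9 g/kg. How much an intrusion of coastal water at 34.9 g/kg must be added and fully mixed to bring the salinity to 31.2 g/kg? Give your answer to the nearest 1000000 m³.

255000000 m³

Salt balance: 129,000,000×23.9 + V×34.9 = (129,000,000+V)×31.2
3,083,100,000 + 34.9V = 4,024,800,000 + 31.2V
941,700,000 = 3.7V
V = 254,513,513.51 m³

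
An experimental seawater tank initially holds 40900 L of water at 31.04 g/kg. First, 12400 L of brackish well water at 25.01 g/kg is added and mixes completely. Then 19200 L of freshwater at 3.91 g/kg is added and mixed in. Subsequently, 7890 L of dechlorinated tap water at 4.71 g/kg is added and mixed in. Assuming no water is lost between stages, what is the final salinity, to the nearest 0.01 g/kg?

21.05 g/kg

Salt balance:
Initial salt = 40,900×31.04 = 1,269,536
After stage 1: salt = 1,269,536 + 12,400×25.01 = 1,579,660; volume = 53,300 L; S = 29.637 g/kg
After stage 2: salt = 1,579,660 + 19,200×3.91 = 1,654,732; volume = 72,500 L; S = 22.824 g/kg
After stage 3: salt = 1,654,732 + 7,890×4.71 = 1,691,893.9; volume = 80,390 L
S = 1,691,893.9 / 80,390 = 21.0461 g/kg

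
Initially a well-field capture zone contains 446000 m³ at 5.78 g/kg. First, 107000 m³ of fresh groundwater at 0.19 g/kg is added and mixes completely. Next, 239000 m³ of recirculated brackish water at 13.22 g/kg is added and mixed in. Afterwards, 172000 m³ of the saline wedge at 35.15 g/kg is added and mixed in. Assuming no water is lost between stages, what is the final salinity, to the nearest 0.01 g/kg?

Total salt / total volume:
Initial salt = 446,000×5.78 = 2,577,880
After stage 1: salt = 2,577,880 + 107,000×0.19 = 2,598,210; volume = 553,000 m³; S = 4.698 g/kg
After stage 2: salt = 2,598,210 + 239,000×13.22 = 5,757,790; volume = 792,000 m³; S = 7.27 g/kg
After stage 3: salt = 5,757,790 + 172,000×35.15 = 11,803,590; volume = 964,000 m³
S = 11,803,590 / 964,000 = 12.2444 g/kg

12.24 g/kg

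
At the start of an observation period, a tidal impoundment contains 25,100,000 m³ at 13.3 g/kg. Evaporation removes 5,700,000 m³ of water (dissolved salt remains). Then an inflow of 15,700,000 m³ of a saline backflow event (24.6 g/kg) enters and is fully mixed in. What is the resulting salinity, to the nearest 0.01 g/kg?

After evaporation: salt = 25,100,000×13.3 = 333,830,000; volume = 25,100,000 − 5,700,000 = 19,400,000 m³
After mixing: salt = 333,830,000 + 15,700,000×24.6 = 720,050,000; volume = 19,400,000 + 15,700,000 = 35,100,000 m³
S = 720,050,000 / 35,100,000 = 20.5142 g/kg

20.51 g/kg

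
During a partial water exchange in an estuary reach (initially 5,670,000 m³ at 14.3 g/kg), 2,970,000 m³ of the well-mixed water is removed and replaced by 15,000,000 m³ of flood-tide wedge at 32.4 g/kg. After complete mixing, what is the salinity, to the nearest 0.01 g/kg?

29.64 g/kg

Remaining after removal: 2,700,000 m³ at 14.3 g/kg (salt = 38,610,000)
After addition: salt = 38,610,000 + 15,000,000×32.4 = 524,610,000; volume = 17,700,000 m³
S = 524,610,000 / 17,700,000 = 29.639 g/kg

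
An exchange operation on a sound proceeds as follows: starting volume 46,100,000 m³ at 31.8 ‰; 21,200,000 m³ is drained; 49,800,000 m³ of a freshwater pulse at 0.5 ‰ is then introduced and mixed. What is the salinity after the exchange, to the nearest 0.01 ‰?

10.93 ‰

Remaining after removal: 24,900,000 m³ at 31.8 ‰ (salt = 791,820,000)
After addition: salt = 791,820,000 + 49,800,000×0.5 = 816,720,000; volume = 74,700,000 m³
S = 816,720,000 / 74,700,000 = 10.9333 ‰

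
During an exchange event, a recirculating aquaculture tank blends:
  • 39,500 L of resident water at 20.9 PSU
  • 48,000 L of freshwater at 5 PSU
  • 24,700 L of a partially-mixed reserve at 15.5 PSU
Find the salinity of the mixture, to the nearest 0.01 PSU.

By conservation of dissolved salt,
salt = 39,500×20.9 + 48,000×5 + 24,700×15.5 = 825,550 + 240,000 + 382,850 = 1,448,400
volume = 39,500 + 48,000 + 24,700 = 112,200 L
S = 1,448,400 / 112,200 = 12.9091 PSU

12.91 PSU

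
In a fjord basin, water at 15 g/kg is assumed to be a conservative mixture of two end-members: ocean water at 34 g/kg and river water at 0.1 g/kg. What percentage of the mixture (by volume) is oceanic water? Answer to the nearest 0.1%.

Let g be the oceanic fraction. Salt balance per unit volume:
g×34 + (1−g)×0.1 = 15
g = (15 − 0.1) / (34 − 0.1) = 14.9/33.9 = 0.4395

44.0%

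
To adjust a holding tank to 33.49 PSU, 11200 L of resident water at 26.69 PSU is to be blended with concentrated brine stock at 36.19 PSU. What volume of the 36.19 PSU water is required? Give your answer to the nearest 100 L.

Salt balance: 11,200×26.69 + V×36.19 = (11,200+V)×33.49
298,928 + 36.19V = 375,088 + 33.49V
76,160 = 2.7V
V = 28,207.41 L

28200 L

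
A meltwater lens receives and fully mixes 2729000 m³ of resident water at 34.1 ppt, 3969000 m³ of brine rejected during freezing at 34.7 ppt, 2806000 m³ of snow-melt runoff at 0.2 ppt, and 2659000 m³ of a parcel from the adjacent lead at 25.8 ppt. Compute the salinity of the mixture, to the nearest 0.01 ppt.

24.66 ppt

Weighted by volume,
salt = 2,729,000×34.1 + 3,969,000×34.7 + 2,806,000×0.2 + 2,659,000×25.8 = 93,058,900 + 137,724,300 + 561,200 + 68,602,200 = 299,946,600
volume = 2,729,000 + 3,969,000 + 2,806,000 + 2,659,000 = 12,163,000 m³
S = 299,946,600 / 12,163,000 = 24.6606 ppt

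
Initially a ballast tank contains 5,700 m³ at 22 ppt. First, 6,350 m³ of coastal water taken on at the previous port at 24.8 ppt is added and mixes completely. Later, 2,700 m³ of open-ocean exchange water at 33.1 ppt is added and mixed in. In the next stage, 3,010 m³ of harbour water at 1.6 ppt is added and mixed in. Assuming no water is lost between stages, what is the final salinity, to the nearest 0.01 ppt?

Weighted by volume,
Initial salt = 5,700×22 = 125,400
After stage 1: salt = 125,400 + 6,350×24.8 = 282,880; volume = 12,050 m³; S = 23.476 ppt
After stage 2: salt = 282,880 + 2,700×33.1 = 372,250; volume = 14,750 m³; S = 25.237 ppt
After stage 3: salt = 372,250 + 3,010×1.6 = 377,066; volume = 17,760 m³
S = 377,066 / 17,760 = 21.2312 ppt

21.23 ppt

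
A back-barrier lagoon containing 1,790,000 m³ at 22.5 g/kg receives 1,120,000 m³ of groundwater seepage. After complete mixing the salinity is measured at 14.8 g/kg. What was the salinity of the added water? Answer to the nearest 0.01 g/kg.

2.49 g/kg

Salt balance: 1,790,000×22.5 + 1,120,000×S = 2,910,000×14.8
40,275,000 + 1,120,000·S = 43,068,000
S = (43,068,000 − 40,275,000) / 1,120,000 = 2.4938 g/kg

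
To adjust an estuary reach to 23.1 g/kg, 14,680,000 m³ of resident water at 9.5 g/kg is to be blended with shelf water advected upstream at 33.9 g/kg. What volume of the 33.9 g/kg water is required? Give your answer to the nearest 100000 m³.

Salt balance: 14,680,000×9.5 + V×33.9 = (14,680,000+V)×23.1
139,460,000 + 33.9V = 339,108,000 + 23.1V
199,648,000 = 10.8V
V = 18,485,925.93 m³

18500000 m³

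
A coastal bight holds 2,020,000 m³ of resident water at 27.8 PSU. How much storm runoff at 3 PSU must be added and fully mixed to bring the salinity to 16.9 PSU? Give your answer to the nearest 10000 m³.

Salt balance: 2,020,000×27.8 + V×3 = (2,020,000+V)×16.9
56,156,000 + 3V = 34,138,000 + 16.9V
22,018,000 = 13.9V
V = 1,584,028.78 m³

1580000 m³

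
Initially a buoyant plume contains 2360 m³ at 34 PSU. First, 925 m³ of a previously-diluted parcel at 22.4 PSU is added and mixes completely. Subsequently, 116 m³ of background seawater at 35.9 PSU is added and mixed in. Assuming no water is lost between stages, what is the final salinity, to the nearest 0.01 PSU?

Salt balance:
Initial salt = 2,360×34 = 80,240
After stage 1: salt = 80,240 + 925×22.4 = 100,960; volume = 3,285 m³; S = 30.734 PSU
After stage 2: salt = 100,960 + 116×35.9 = 105,124.4; volume = 3,401 m³
S = 105,124.4 / 3,401 = 30.9099 PSU

30.91 PSU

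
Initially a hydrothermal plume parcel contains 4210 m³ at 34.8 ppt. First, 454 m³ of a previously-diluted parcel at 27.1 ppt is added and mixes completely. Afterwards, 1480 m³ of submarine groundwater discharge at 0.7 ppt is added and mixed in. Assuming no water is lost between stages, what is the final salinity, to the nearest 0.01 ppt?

Weighted by volume,
Initial salt = 4,210×34.8 = 146,508
After stage 1: salt = 146,508 + 454×27.1 = 158,811.4; volume = 4,664 m³; S = 34.05 ppt
After stage 2: salt = 158,811.4 + 1,480×0.7 = 159,847.4; volume = 6,144 m³
S = 159,847.4 / 6,144 = 26.0168 ppt

26.02 ppt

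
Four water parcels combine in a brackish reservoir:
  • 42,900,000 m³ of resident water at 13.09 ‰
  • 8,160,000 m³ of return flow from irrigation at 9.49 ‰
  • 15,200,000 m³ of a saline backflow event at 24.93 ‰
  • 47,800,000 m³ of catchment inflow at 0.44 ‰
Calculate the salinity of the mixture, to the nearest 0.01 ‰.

Weighted by volume,
salt = 42,900,000×13.09 + 8,160,000×9.49 + 15,200,000×24.93 + 47,800,000×0.44 = 561,561,000 + 77,438,400 + 378,936,000 + 21,032,000 = 1,038,967,400
volume = 42,900,000 + 8,160,000 + 15,200,000 + 47,800,000 = 114,060,000 m³
S = 1,038,967,400 / 114,060,000 = 9.109 ‰

9.11 ‰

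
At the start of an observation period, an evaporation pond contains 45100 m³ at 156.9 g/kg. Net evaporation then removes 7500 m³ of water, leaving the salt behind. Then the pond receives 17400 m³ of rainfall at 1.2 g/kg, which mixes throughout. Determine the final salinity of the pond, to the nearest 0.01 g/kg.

After evaporation: salt = 45,100×156.9 = 7,076,190; volume = 45,100 − 7,500 = 37,600 m³
After mixing: salt = 7,076,190 + 17,400×1.2 = 7,097,070; volume = 37,600 + 17,400 = 55,000 m³
S = 7,097,070 / 55,000 = 129.0376 g/kg

129.04 g/kg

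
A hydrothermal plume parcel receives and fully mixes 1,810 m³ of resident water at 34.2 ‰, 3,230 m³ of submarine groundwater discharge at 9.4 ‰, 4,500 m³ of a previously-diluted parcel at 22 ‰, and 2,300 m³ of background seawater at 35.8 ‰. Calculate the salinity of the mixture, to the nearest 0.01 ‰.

Mass of salt is conserved:
salt = 1,810×34.2 + 3,230×9.4 + 4,500×22 + 2,300×35.8 = 61,902 + 30,362 + 99,000 + 82,340 = 273,604
volume = 1,810 + 3,230 + 4,500 + 2,300 = 11,840 m³
S = 273,604 / 11,840 = 23.1084 ‰

23.11 ‰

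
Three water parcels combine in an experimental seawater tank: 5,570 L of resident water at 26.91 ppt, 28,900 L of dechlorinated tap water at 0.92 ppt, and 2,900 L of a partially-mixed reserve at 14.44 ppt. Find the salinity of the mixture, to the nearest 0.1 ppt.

5.8 ppt

Total salt / total volume:
salt = 5,570×26.91 + 28,900×0.92 + 2,900×14.44 = 149,888.7 + 26,588 + 41,876 = 218,352.7
volume = 5,570 + 28,900 + 2,900 = 37,370 L
S = 218,352.7 / 37,370 = 5.843 ppt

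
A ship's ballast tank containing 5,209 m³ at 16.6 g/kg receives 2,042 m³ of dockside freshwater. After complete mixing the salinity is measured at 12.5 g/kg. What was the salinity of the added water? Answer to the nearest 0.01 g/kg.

2.04 g/kg

Salt balance: 5,209×16.6 + 2,042×S = 7,251×12.5
86,469.4 + 2,042·S = 90,637.5
S = (90,637.5 − 86,469.4) / 2,042 = 2.0412 g/kg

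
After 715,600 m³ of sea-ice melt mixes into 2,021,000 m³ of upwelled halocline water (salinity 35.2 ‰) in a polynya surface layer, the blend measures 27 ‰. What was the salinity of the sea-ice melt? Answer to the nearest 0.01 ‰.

Salt balance: 2,021,000×35.2 + 715,600×S = 2,736,600×27
71,139,200 + 715,600·S = 73,888,200
S = (73,888,200 − 71,139,200) / 715,600 = 3.8415 ‰

3.84 ‰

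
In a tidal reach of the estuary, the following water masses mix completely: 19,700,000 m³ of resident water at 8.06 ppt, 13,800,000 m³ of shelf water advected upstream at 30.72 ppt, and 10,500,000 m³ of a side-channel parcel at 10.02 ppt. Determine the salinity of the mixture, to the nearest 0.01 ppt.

Salt balance:
salt = 19,700,000×8.06 + 13,800,000×30.72 + 10,500,000×10.02 = 158,782,000 + 423,936,000 + 105,210,000 = 687,928,000
volume = 19,700,000 + 13,800,000 + 10,500,000 = 44,000,000 m³
S = 687,928,000 / 44,000,000 = 15.6347 ppt

15.63 ppt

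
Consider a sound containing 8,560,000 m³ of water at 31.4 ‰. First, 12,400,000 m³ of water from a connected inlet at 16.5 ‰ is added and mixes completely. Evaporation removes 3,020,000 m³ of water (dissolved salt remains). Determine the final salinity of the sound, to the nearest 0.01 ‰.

After mixing: salt = 8,560,000×31.4 + 12,400,000×16.5 = 473,384,000; volume = 20,960,000 m³
After evaporation: salt unchanged = 473,384,000; volume = 20,960,000 − 3,020,000 = 17,940,000 m³
S = 473,384,000 / 17,940,000 = 26.3871 ‰

26.39 ‰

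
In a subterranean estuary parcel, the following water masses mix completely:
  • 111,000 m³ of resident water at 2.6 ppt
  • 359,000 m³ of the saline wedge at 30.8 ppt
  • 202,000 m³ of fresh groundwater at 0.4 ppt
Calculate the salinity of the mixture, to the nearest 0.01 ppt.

17.00 ppt

Total salt / total volume:
salt = 111,000×2.6 + 359,000×30.8 + 202,000×0.4 = 288,600 + 11,057,200 + 80,800 = 11,426,600
volume = 111,000 + 359,000 + 202,000 = 672,000 m³
S = 11,426,600 / 672,000 = 17.0039 ppt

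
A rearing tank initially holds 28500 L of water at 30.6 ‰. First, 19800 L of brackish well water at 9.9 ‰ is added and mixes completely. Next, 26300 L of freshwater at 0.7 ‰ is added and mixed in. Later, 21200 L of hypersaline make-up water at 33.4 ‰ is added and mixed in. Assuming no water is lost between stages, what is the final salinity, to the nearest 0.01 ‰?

Mass of salt is conserved:
Initial salt = 28,500×30.6 = 872,100
After stage 1: salt = 872,100 + 19,800×9.9 = 1,068,120; volume = 48,300 L; S = 22.114 ‰
After stage 2: salt = 1,068,120 + 26,300×0.7 = 1,086,530; volume = 74,600 L; S = 14.565 ‰
After stage 3: salt = 1,086,530 + 21,200×33.4 = 1,794,610; volume = 95,800 L
S = 1,794,610 / 95,800 = 18.7329 ‰

18.73 ‰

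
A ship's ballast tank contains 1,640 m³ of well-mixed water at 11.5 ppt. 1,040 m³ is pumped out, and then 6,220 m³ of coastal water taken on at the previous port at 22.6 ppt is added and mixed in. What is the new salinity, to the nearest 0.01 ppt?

21.62 ppt

Remaining after removal: 600 m³ at 11.5 ppt (salt = 6,900)
After addition: salt = 6,900 + 6,220×22.6 = 147,472; volume = 6,820 m³
S = 147,472 / 6,820 = 21.6235 ppt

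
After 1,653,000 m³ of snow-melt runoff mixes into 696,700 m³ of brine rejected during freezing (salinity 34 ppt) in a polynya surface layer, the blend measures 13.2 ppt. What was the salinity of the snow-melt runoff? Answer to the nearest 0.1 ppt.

Salt balance: 696,700×34 + 1,653,000×S = 2,349,700×13.2
23,687,800 + 1,653,000·S = 31,016,040
S = (31,016,040 − 23,687,800) / 1,653,000 = 4.4333 ppt

4.4 ppt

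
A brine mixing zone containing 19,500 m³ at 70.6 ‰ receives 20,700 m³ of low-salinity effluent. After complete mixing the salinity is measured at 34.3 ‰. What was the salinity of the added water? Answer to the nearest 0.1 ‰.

0.1 ‰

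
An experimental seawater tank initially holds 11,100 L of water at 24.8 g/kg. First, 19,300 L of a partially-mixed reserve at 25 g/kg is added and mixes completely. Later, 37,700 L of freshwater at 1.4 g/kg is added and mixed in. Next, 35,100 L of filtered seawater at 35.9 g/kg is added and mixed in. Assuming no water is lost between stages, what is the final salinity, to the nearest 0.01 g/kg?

By conservation of dissolved salt,
Initial salt = 11,100×24.8 = 275,280
After stage 1: salt = 275,280 + 19,300×25 = 757,780; volume = 30,400 L; S = 24.927 g/kg
After stage 2: salt = 757,780 + 37,700×1.4 = 810,560; volume = 68,100 L; S = 11.902 g/kg
After stage 3: salt = 810,560 + 35,100×35.9 = 2,070,650; volume = 103,200 L
S = 2,070,650 / 103,200 = 20.0644 g/kg

20.06 g/kg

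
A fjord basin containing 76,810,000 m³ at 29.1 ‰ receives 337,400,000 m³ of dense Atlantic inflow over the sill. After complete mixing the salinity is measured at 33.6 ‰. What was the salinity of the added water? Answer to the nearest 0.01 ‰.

Salt balance: 76,810,000×29.1 + 337,400,000×S = 414,210,000×33.6
2,235,171,000 + 337,400,000·S = 13,917,456,000
S = (13,917,456,000 − 2,235,171,000) / 337,400,000 = 34.6244 ‰

34.62 ‰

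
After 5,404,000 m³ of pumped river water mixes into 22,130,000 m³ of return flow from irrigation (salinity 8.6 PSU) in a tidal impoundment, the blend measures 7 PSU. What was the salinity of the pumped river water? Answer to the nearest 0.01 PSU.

Salt balance: 22,130,000×8.6 + 5,404,000×S = 27,534,000×7
190,318,000 + 5,404,000·S = 192,738,000
S = (192,738,000 − 190,318,000) / 5,404,000 = 0.4478 PSU

0.45 PSU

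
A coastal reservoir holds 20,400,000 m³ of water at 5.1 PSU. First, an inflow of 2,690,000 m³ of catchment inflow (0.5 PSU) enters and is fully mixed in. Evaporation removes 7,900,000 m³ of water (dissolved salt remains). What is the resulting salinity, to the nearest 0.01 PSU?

After mixing: salt = 20,400,000×5.1 + 2,690,000×0.5 = 105,385,000; volume = 23,090,000 m³
After evaporation: salt unchanged = 105,385,000; volume = 23,090,000 − 7,900,000 = 15,190,000 m³
S = 105,385,000 / 15,190,000 = 6.9378 PSU

6.94 PSU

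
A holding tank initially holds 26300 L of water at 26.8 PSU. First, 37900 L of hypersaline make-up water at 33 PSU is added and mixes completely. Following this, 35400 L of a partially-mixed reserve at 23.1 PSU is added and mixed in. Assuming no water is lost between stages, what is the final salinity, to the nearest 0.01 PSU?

Total salt / total volume:
Initial salt = 26,300×26.8 = 704,840
After stage 1: salt = 704,840 + 37,900×33 = 1,955,540; volume = 64,200 L; S = 30.46 PSU
After stage 2: salt = 1,955,540 + 35,400×23.1 = 2,773,280; volume = 99,600 L
S = 2,773,280 / 99,600 = 27.8442 PSU

27.84 PSU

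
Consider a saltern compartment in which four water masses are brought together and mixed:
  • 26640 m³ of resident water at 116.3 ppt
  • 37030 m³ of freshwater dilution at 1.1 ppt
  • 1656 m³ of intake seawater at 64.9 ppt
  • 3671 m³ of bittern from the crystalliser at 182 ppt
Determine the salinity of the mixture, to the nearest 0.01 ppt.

Conserving salt mass:
salt = 26,640×116.3 + 37,030×1.1 + 1,656×64.9 + 3,671×182 = 3,098,232 + 40,733 + 107,474.4 + 668,122 = 3,914,561.4
volume = 26,640 + 37,030 + 1,656 + 3,671 = 68,997 m³
S = 3,914,561.4 / 68,997 = 56.7352 ppt

56.74 ppt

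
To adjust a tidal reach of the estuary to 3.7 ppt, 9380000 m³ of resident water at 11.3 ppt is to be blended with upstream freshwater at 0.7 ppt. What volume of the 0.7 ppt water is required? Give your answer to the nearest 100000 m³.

23800000 m³

Salt balance: 9,380,000×11.3 + V×0.7 = (9,380,000+V)×3.7
105,994,000 + 0.7V = 34,706,000 + 3.7V
71,288,000 = 3V
V = 23,762,666.67 m³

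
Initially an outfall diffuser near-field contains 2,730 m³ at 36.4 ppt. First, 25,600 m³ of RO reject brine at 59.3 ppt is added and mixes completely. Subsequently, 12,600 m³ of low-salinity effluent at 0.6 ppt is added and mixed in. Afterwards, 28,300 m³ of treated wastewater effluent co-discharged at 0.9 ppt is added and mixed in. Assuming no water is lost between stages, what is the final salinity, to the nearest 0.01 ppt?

23.84 ppt

Conserving salt mass:
Initial salt = 2,730×36.4 = 99,372
After stage 1: salt = 99,372 + 25,600×59.3 = 1,617,452; volume = 28,330 m³; S = 57.093 ppt
After stage 2: salt = 1,617,452 + 12,600×0.6 = 1,625,012; volume = 40,930 m³; S = 39.702 ppt
After stage 3: salt = 1,625,012 + 28,300×0.9 = 1,650,482; volume = 69,230 m³
S = 1,650,482 / 69,230 = 23.8406 ppt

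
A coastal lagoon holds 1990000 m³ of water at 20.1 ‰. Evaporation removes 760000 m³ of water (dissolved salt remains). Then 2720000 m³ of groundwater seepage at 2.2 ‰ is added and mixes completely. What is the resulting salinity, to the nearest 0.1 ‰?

After evaporation: salt = 1,990,000×20.1 = 39,999,000; volume = 1,990,000 − 760,000 = 1,230,000 m³
After mixing: salt = 39,999,000 + 2,720,000×2.2 = 45,983,000; volume = 1,230,000 + 2,720,000 = 3,950,000 m³
S = 45,983,000 / 3,950,000 = 11.6413 ‰

11.6 ‰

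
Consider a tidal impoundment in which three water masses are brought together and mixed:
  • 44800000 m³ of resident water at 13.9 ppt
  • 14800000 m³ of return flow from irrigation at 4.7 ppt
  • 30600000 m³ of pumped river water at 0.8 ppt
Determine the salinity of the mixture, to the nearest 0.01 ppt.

7.95 ppt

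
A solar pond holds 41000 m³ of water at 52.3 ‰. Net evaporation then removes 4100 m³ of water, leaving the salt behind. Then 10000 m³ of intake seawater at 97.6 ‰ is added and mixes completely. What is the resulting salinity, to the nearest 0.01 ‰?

66.53 ‰

After evaporation: salt = 41,000×52.3 = 2,144,300; volume = 41,000 − 4,100 = 36,900 m³
After mixing: salt = 2,144,300 + 10,000×97.6 = 3,120,300; volume = 36,900 + 10,000 = 46,900 m³
S = 3,120,300 / 46,900 = 66.5309 ‰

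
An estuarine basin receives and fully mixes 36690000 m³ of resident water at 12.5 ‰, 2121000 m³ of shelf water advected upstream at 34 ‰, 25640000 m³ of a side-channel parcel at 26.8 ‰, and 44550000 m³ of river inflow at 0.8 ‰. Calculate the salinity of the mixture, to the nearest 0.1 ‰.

Mass of salt is conserved:
salt = 36,690,000×12.5 + 2,121,000×34 + 25,640,000×26.8 + 44,550,000×0.8 = 458,625,000 + 72,114,000 + 687,152,000 + 35,640,000 = 1,253,531,000
volume = 36,690,000 + 2,121,000 + 25,640,000 + 44,550,000 = 109,001,000 m³
S = 1,253,531,000 / 109,001,000 = 11.5 ‰

11.5 ‰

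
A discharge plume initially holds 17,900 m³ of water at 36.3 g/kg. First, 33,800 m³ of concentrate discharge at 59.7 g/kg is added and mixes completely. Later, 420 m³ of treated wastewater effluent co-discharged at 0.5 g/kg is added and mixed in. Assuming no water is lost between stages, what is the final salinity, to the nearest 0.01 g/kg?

51.19 g/kg

Conserving salt mass:
Initial salt = 17,900×36.3 = 649,770
After stage 1: salt = 649,770 + 33,800×59.7 = 2,667,630; volume = 51,700 m³; S = 51.598 g/kg
After stage 2: salt = 2,667,630 + 420×0.5 = 2,667,840; volume = 52,120 m³
S = 2,667,840 / 52,120 = 51.1865 g/kg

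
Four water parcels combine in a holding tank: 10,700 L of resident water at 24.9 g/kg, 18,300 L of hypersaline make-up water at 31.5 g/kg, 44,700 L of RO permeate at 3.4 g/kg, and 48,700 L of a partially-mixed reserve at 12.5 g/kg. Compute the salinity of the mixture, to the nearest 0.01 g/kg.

Conserving salt mass:
salt = 10,700×24.9 + 18,300×31.5 + 44,700×3.4 + 48,700×12.5 = 266,430 + 576,450 + 151,980 + 608,750 = 1,603,610
volume = 10,700 + 18,300 + 44,700 + 48,700 = 122,400 L
S = 1,603,610 / 122,400 = 13.1014 g/kg

13.10 g/kg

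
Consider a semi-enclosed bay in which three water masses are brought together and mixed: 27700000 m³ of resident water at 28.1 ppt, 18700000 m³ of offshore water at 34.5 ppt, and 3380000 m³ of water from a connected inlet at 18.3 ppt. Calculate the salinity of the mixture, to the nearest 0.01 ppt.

Salt balance:
salt = 27,700,000×28.1 + 18,700,000×34.5 + 3,380,000×18.3 = 778,370,000 + 645,150,000 + 61,854,000 = 1,485,374,000
volume = 27,700,000 + 18,700,000 + 3,380,000 = 49,780,000 m³
S = 1,485,374,000 / 49,780,000 = 29.8388 ppt

29.84 ppt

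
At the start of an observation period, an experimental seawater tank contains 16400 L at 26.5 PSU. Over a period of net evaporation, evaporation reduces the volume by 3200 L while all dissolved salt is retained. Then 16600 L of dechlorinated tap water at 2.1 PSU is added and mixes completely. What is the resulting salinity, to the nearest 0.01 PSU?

15.75 PSU

After evaporation: salt = 16,400×26.5 = 434,600; volume = 16,400 − 3,200 = 13,200 L
After mixing: salt = 434,600 + 16,600×2.1 = 469,460; volume = 13,200 + 16,600 = 29,800 L
S = 469,460 / 29,800 = 15.7537 PSU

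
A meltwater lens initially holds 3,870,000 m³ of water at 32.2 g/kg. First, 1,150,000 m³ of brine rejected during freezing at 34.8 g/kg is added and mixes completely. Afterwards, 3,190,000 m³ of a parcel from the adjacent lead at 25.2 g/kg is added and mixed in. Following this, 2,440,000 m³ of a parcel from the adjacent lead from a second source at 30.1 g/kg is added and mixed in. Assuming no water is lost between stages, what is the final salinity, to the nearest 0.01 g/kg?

29.90 g/kg

By conservation of dissolved salt,
Initial salt = 3,870,000×32.2 = 124,614,000
After stage 1: salt = 124,614,000 + 1,150,000×34.8 = 164,634,000; volume = 5,020,000 m³; S = 32.796 g/kg
After stage 2: salt = 164,634,000 + 3,190,000×25.2 = 245,022,000; volume = 8,210,000 m³; S = 29.844 g/kg
After stage 3: salt = 245,022,000 + 2,440,000×30.1 = 318,466,000; volume = 10,650,000 m³
S = 318,466,000 / 10,650,000 = 29.9029 g/kg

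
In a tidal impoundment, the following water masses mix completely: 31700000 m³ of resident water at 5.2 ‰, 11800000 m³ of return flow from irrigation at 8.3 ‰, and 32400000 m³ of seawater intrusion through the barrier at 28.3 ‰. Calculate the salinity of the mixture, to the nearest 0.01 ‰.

15.54 ‰

By conservation of dissolved salt,
salt = 31,700,000×5.2 + 11,800,000×8.3 + 32,400,000×28.3 = 164,840,000 + 97,940,000 + 916,920,000 = 1,179,700,000
volume = 31,700,000 + 11,800,000 + 32,400,000 = 75,900,000 m³
S = 1,179,700,000 / 75,900,000 = 15.5428 ‰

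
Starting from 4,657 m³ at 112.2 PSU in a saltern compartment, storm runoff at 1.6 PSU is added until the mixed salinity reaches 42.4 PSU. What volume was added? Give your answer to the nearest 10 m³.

7970 m³

Salt balance: 4,657×112.2 + V×1.6 = (4,657+V)×42.4
522,515.4 + 1.6V = 197,456.8 + 42.4V
325,058.6 = 40.8V
V = 7,967.12 m³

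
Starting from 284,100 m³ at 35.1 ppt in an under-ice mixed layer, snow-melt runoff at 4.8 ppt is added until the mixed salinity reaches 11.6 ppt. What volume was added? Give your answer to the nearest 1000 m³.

982000 m³

Salt balance: 284,100×35.1 + V×4.8 = (284,100+V)×11.6
9,971,910 + 4.8V = 3,295,560 + 11.6V
6,676,350 = 6.8V
V = 981,816.18 m³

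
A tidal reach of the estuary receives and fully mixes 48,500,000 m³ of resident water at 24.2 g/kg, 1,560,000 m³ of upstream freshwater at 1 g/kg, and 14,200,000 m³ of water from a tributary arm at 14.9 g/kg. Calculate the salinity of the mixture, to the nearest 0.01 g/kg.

Mass of salt is conserved:
salt = 48,500,000×24.2 + 1,560,000×1 + 14,200,000×14.9 = 1,173,700,000 + 1,560,000 + 211,580,000 = 1,386,840,000
volume = 48,500,000 + 1,560,000 + 14,200,000 = 64,260,000 m³
S = 1,386,840,000 / 64,260,000 = 21.5817 g/kg

21.58 g/kg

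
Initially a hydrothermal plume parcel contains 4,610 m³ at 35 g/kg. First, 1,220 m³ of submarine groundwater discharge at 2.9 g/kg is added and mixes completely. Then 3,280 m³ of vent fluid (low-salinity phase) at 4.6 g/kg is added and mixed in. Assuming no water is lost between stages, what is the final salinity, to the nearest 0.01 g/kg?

19.76 g/kg

Weighted by volume,
Initial salt = 4,610×35 = 161,350
After stage 1: salt = 161,350 + 1,220×2.9 = 164,888; volume = 5,830 m³; S = 28.283 g/kg
After stage 2: salt = 164,888 + 3,280×4.6 = 179,976; volume = 9,110 m³
S = 179,976 / 9,110 = 19.7559 g/kg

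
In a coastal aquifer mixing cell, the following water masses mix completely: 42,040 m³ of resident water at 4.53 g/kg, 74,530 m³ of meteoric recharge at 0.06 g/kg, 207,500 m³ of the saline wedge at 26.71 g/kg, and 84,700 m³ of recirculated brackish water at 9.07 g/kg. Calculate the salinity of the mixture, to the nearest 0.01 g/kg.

Salt balance:
salt = 42,040×4.53 + 74,530×0.06 + 207,500×26.71 + 84,700×9.07 = 190,441.2 + 4,471.8 + 5,542,325 + 768,229 = 6,505,467
volume = 42,040 + 74,530 + 207,500 + 84,700 = 408,770 m³
S = 6,505,467 / 408,770 = 15.9147 g/kg

15.91 g/kg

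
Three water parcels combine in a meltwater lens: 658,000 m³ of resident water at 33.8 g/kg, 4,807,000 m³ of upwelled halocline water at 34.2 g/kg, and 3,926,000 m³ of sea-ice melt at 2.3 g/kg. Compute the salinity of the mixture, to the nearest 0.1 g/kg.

By conservation of dissolved salt,
salt = 658,000×33.8 + 4,807,000×34.2 + 3,926,000×2.3 = 22,240,400 + 164,399,400 + 9,029,800 = 195,669,600
volume = 658,000 + 4,807,000 + 3,926,000 = 9,391,000 m³
S = 195,669,600 / 9,391,000 = 20.836 g/kg

20.8 g/kg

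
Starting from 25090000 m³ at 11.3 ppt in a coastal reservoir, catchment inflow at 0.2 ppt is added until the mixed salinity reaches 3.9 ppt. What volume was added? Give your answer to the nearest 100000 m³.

Salt balance: 25,090,000×11.3 + V×0.2 = (25,090,000+V)×3.9
283,517,000 + 0.2V = 97,851,000 + 3.9V
185,666,000 = 3.7V
V = 50,180,000 m³

50200000 m³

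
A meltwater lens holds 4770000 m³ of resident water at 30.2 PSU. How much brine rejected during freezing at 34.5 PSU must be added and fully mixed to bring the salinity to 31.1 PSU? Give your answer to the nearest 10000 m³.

1260000 m³

Salt balance: 4,770,000×30.2 + V×34.5 = (4,770,000+V)×31.1
144,054,000 + 34.5V = 148,347,000 + 31.1V
4,293,000 = 3.4V
V = 1,262,647.06 m³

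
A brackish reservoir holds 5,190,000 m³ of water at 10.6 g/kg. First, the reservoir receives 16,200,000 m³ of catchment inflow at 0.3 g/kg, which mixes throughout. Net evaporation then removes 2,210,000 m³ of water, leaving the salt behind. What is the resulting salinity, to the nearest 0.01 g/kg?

After mixing: salt = 5,190,000×10.6 + 16,200,000×0.3 = 59,874,000; volume = 21,390,000 m³
After evaporation: salt unchanged = 59,874,000; volume = 21,390,000 − 2,210,000 = 19,180,000 m³
S = 59,874,000 / 19,180,000 = 3.1217 g/kg

3.12 g/kg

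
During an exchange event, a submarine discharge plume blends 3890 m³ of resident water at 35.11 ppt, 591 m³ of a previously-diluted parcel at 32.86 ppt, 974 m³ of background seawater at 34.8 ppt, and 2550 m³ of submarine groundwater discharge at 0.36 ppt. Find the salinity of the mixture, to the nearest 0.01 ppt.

23.84 ppt

By conservation of dissolved salt,
salt = 3,890×35.11 + 591×32.86 + 974×34.8 + 2,550×0.36 = 136,577.9 + 19,420.26 + 33,895.2 + 918 = 190,811.36
volume = 3,890 + 591 + 974 + 2,550 = 8,005 m³
S = 190,811.36 / 8,005 = 23.8365 ppt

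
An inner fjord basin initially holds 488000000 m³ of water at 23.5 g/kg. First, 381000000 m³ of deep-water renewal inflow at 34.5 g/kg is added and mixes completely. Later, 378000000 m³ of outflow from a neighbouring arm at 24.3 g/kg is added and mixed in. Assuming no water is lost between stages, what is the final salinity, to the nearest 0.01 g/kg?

Weighted by volume,
Initial salt = 488,000,000×23.5 = 11,468,000,000
After stage 1: salt = 11,468,000,000 + 381,000,000×34.5 = 24,612,500,000; volume = 869,000,000 m³; S = 28.323 g/kg
After stage 2: salt = 24,612,500,000 + 378,000,000×24.3 = 33,797,900,000; volume = 1,247,000,000 m³
S = 33,797,900,000 / 1,247,000,000 = 27.1034 g/kg

27.10 g/kg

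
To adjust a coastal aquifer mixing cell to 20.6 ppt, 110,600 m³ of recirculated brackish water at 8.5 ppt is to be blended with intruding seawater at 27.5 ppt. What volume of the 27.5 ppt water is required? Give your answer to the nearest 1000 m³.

Salt balance: 110,600×8.5 + V×27.5 = (110,600+V)×20.6
940,100 + 27.5V = 2,278,360 + 20.6V
1,338,260 = 6.9V
V = 193,950.72 m³

194000 m³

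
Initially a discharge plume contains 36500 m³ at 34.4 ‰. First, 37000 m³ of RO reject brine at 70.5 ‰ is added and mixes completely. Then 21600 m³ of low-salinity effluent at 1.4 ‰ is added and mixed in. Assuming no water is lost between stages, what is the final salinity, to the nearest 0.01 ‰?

Mass of salt is conserved:
Initial salt = 36,500×34.4 = 1,255,600
After stage 1: salt = 1,255,600 + 37,000×70.5 = 3,864,100; volume = 73,500 m³; S = 52.573 ‰
After stage 2: salt = 3,864,100 + 21,600×1.4 = 3,894,340; volume = 95,100 m³
S = 3,894,340 / 95,100 = 40.9499 ‰

40.95 ‰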